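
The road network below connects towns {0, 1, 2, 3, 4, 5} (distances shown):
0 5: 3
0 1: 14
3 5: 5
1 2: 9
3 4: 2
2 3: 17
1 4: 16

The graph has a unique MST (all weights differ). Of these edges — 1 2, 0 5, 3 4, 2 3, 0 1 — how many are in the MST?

Kruskal: consider edges lightest-first.
3 4 (2): add. Components now {0} {1} {2} {3,4} {5}
0 5 (3): add. Components now {0,5} {1} {2} {3,4}
3 5 (5): add. Components now {0,3,4,5} {1} {2}
1 2 (9): add. Components now {0,3,4,5} {1,2}
0 1 (14): add. Components now {0,1,2,3,4,5}
MST edge set: {3 4, 0 5, 3 5, 1 2, 0 1}.
Of the listed edges, {1 2, 0 5, 3 4, 0 1} are in the MST → 4.

4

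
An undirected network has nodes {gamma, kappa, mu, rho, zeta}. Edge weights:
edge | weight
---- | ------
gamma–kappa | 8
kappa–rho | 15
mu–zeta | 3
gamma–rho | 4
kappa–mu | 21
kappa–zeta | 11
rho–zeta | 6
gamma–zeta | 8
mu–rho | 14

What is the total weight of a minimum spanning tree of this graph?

21

Grow the tree from mu using Prim:
Step 1: cheapest edge leaving the tree is mu–zeta (3); add zeta.
Step 2: cheapest edge leaving the tree is rho–zeta (6); add rho.
Step 3: cheapest edge leaving the tree is gamma–rho (4); add gamma.
Step 4: cheapest edge leaving the tree is gamma–kappa (8); add kappa.
MST edges: mu–zeta, rho–zeta, gamma–rho, gamma–kappa; total weight 3+6+4+8 = 21.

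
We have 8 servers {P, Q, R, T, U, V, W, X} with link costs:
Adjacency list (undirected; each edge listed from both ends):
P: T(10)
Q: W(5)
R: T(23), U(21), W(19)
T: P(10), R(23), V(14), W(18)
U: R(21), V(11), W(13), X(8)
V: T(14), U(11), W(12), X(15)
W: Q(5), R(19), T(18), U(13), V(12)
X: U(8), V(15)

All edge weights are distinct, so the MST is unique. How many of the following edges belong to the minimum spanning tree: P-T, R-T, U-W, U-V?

Kruskal's algorithm — process edges by increasing weight (ties by edge label):
Q-W (5): add — endpoints in different components.
U-X (8): add — endpoints in different components.
P-T (10): add — endpoints in different components.
U-V (11): add — endpoints in different components.
V-W (12): add — endpoints in different components.
U-W (13): skip — U and W already connected.
T-V (14): add — endpoints in different components.
V-X (15): skip — V and X already connected.
T-W (18): skip — T and W already connected.
R-W (19): add — endpoints in different components.
MST edge set: {Q-W, U-X, P-T, U-V, V-W, T-V, R-W}.
Of the listed edges, {P-T, U-V} are in the MST → 2.

2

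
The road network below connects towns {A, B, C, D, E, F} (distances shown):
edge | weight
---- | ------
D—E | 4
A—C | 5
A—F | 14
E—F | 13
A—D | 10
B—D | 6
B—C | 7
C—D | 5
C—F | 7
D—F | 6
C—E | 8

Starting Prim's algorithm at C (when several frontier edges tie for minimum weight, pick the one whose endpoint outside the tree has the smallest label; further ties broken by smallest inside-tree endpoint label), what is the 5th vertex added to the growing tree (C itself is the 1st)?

Grow the tree from C using Prim:
Step 1: cheapest edge leaving the tree is A—C (5); add A.
Step 2: cheapest edge leaving the tree is C—D (5); add D.
Step 3: cheapest edge leaving the tree is D—E (4); add E.
Step 4: cheapest edge leaving the tree is B—D (6); add B.
Step 5: cheapest edge leaving the tree is D—F (6); add F.
Vertex order: C, A, D, E, B, F. The 5th vertex is B.

B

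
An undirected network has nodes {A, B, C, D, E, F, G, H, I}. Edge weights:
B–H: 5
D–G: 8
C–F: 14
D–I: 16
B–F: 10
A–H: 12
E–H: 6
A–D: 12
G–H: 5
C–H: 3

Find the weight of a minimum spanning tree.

65

Kruskal: consider edges lightest-first.
C–H (3): add — endpoints in different components.
B–H (5): add — endpoints in different components.
G–H (5): add — endpoints in different components.
E–H (6): add — endpoints in different components.
D–G (8): add — endpoints in different components.
B–F (10): add — endpoints in different components.
A–D (12): add — endpoints in different components.
A–H (12): skip — A and H already connected.
C–F (14): skip — C and F already connected.
D–I (16): add — endpoints in different components.
MST edges: C–H, B–H, G–H, E–H, D–G, B–F, A–D, D–I; total weight 3+5+5+6+8+10+12+16 = 65.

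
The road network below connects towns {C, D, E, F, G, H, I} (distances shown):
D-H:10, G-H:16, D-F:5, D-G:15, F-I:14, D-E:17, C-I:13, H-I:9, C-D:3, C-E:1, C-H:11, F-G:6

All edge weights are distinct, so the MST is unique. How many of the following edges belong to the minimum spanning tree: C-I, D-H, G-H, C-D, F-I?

Kruskal's algorithm — process edges by increasing weight (ties by edge label):
C-E (1): add. Components now {C,E} {D} {F} {G} {H} {I}
C-D (3): add. Components now {C,D,E} {F} {G} {H} {I}
D-F (5): add. Components now {C,D,E,F} {G} {H} {I}
F-G (6): add. Components now {C,D,E,F,G} {H} {I}
H-I (9): add. Components now {C,D,E,F,G} {H,I}
D-H (10): add. Components now {C,D,E,F,G,H,I}
MST edge set: {C-E, C-D, D-F, F-G, H-I, D-H}.
Of the listed edges, {D-H, C-D} are in the MST → 2.

2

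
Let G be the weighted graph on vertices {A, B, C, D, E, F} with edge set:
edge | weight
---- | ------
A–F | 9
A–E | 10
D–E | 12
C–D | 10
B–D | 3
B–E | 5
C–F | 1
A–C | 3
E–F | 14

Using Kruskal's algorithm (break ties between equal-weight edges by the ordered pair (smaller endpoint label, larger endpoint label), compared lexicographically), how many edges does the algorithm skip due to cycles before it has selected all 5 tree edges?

Sort edges by weight, then run Kruskal:
C–F (1): add. Components now {A} {B} {C,F} {D} {E}
A–C (3): add. Components now {A,C,F} {B} {D} {E}
B–D (3): add. Components now {A,C,F} {B,D} {E}
B–E (5): add. Components now {A,C,F} {B,D,E}
A–F (9): skip — A and F already connected.
A–E (10): add. Components now {A,B,C,D,E,F}
Edges rejected before the tree was complete: 1.

1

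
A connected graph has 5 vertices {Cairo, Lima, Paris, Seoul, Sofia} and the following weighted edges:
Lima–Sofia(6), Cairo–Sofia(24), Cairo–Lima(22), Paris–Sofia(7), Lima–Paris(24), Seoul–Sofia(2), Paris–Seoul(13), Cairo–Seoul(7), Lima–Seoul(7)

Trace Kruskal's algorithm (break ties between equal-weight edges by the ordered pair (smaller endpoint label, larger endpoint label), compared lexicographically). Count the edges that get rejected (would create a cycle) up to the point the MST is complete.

Kruskal: consider edges lightest-first.
Seoul–Sofia (2): add — endpoints in different components.
Lima–Sofia (6): add — endpoints in different components.
Cairo–Seoul (7): add — endpoints in different components.
Lima–Seoul (7): skip — Lima and Seoul already connected.
Paris–Sofia (7): add — endpoints in different components.
Edges rejected before the tree was complete: 1.

1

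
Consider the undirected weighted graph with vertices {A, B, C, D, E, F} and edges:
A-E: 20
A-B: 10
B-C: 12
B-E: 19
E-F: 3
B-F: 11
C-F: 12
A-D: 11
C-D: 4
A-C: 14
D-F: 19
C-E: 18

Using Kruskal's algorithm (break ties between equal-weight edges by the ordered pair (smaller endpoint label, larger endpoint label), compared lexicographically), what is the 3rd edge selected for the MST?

Kruskal: consider edges lightest-first.
E-F (3): add. Components now {A} {B} {C} {D} {E,F}
C-D (4): add. Components now {A} {B} {C,D} {E,F}
A-B (10): add. Components now {A,B} {C,D} {E,F}
A-D (11): add. Components now {A,B,C,D} {E,F}
B-F (11): add. Components now {A,B,C,D,E,F}
The 3rd edge added is A-B.

A-B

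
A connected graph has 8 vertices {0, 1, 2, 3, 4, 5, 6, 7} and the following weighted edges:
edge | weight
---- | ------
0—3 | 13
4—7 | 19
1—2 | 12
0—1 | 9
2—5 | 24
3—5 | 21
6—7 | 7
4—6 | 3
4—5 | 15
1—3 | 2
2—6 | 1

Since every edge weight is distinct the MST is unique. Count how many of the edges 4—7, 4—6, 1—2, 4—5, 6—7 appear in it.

4

Kruskal's algorithm — process edges by increasing weight (ties by edge label):
2—6 (1): add — endpoints in different components.
1—3 (2): add — endpoints in different components.
4—6 (3): add — endpoints in different components.
6—7 (7): add — endpoints in different components.
0—1 (9): add — endpoints in different components.
1—2 (12): add — endpoints in different components.
0—3 (13): skip — 0 and 3 already connected.
4—5 (15): add — endpoints in different components.
MST edge set: {2—6, 1—3, 4—6, 6—7, 0—1, 1—2, 4—5}.
Of the listed edges, {4—6, 1—2, 4—5, 6—7} are in the MST → 4.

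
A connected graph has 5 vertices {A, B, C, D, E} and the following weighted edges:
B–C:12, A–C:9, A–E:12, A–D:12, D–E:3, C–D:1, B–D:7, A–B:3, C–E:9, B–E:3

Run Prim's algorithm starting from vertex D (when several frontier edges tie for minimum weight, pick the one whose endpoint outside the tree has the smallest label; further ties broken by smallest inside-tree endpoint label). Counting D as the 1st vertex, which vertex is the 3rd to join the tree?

Grow the tree from D using Prim:
Step 1: cheapest edge leaving the tree is C–D (1); add C.
Step 2: cheapest edge leaving the tree is D–E (3); add E.
Step 3: cheapest edge leaving the tree is B–E (3); add B.
Step 4: cheapest edge leaving the tree is A–B (3); add A.
Vertex order: D, C, E, B, A. The 3rd vertex is E.

E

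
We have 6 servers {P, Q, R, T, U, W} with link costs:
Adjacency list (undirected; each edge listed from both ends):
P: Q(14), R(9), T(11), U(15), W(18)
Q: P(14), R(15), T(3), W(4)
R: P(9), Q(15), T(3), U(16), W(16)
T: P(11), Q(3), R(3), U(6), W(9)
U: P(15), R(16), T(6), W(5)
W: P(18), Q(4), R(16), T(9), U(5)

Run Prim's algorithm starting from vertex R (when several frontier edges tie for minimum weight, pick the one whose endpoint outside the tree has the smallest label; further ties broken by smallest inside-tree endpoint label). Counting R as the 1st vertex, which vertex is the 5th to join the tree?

Grow the tree from R using Prim:
Step 1: cheapest edge leaving the tree is R-T (3); add T.
Step 2: cheapest edge leaving the tree is Q-T (3); add Q.
Step 3: cheapest edge leaving the tree is Q-W (4); add W.
Step 4: cheapest edge leaving the tree is U-W (5); add U.
Step 5: cheapest edge leaving the tree is P-R (9); add P.
Vertex order: R, T, Q, W, U, P. The 5th vertex is U.

U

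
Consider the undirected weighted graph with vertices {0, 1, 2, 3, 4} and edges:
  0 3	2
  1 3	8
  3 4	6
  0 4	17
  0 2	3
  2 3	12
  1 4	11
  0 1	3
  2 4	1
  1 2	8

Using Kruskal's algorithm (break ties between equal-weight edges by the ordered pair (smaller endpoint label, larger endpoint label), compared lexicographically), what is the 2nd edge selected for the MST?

0-3

Kruskal's algorithm — process edges by increasing weight (ties by edge label):
2 4 (1): add. Components now {0} {1} {2,4} {3}
0 3 (2): add. Components now {0,3} {1} {2,4}
0 1 (3): add. Components now {0,1,3} {2,4}
0 2 (3): add. Components now {0,1,2,3,4}
The 2nd edge added is 0 3.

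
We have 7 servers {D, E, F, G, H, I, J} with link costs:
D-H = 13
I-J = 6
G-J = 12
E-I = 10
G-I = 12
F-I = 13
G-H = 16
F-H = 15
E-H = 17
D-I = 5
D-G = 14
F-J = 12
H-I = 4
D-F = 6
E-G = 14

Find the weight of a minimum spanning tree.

43

Kruskal's algorithm — process edges by increasing weight (ties by edge label):
H-I (4): add. Components now {D} {E} {F} {G} {H,I} {J}
D-I (5): add. Components now {D,H,I} {E} {F} {G} {J}
D-F (6): add. Components now {D,F,H,I} {E} {G} {J}
I-J (6): add. Components now {D,F,H,I,J} {E} {G}
E-I (10): add. Components now {D,E,F,H,I,J} {G}
F-J (12): skip — F and J already connected.
G-I (12): add. Components now {D,E,F,G,H,I,J}
MST edges: H-I, D-I, D-F, I-J, E-I, G-I; total weight 4+5+6+6+10+12 = 43.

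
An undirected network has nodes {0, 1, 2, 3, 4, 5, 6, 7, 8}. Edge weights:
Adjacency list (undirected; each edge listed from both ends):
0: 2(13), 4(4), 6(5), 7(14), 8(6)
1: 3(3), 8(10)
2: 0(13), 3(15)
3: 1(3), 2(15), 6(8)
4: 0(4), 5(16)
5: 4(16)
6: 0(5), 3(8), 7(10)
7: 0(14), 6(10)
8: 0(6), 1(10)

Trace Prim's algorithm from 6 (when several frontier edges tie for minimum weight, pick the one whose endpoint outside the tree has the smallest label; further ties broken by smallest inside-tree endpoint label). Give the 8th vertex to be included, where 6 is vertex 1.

Prim, starting at 6.
Step 1: frontier [0—6 5, 3—6 8, 6—7 10] → take 0—6 (5); add 0.
Step 2: frontier [0—4 4, 0—8 6, 0—2 13, 0—7 14, 3—6 8, 6—7 10] → take 0—4 (4); add 4.
Step 3: frontier [0—8 6, 0—2 13, 0—7 14, 4—5 16, 3—6 8, 6—7 10] → take 0—8 (6); add 8.
Step 4: frontier [0—2 13, 0—7 14, 4—5 16, 3—6 8, 6—7 10, 1—8 10] → take 3—6 (8); add 3.
Step 5: frontier [0—2 13, 0—7 14, 1—3 3, 2—3 15, 4—5 16, 6—7 10, 1—8 10] → take 1—3 (3); add 1.
Step 6: frontier [0—2 13, 0—7 14, 2—3 15, 4—5 16, 6—7 10] → take 6—7 (10); add 7.
Step 7: frontier [0—2 13, 2—3 15, 4—5 16] → take 0—2 (13); add 2.
Step 8: frontier [4—5 16] → take 4—5 (16); add 5.
Vertex order: 6, 0, 4, 8, 3, 1, 7, 2, 5. The 8th vertex is 2.

2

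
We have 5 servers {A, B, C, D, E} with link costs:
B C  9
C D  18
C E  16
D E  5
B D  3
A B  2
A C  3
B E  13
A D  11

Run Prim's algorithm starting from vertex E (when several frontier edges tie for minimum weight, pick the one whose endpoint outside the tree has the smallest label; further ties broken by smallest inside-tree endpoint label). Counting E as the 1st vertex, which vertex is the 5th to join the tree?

Grow the tree from E using Prim:
Step 1: frontier [D E 5, B E 13, C E 16] → take D E (5); add D.
Step 2: frontier [B D 3, A D 11, C D 18, B E 13, C E 16] → take B D (3); add B.
Step 3: frontier [A B 2, B C 9, A D 11, C D 18, C E 16] → take A B (2); add A.
Step 4: frontier [A C 3, B C 9, C D 18, C E 16] → take A C (3); add C.
Vertex order: E, D, B, A, C. The 5th vertex is C.

C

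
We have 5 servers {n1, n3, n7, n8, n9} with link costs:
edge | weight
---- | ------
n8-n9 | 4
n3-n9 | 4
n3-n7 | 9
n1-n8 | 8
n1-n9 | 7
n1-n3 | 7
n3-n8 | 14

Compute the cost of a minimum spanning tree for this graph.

24

Prim's algorithm from n1:
Step 1: cheapest edge leaving the tree is n1-n3 (7); add n3.
Step 2: cheapest edge leaving the tree is n3-n9 (4); add n9.
Step 3: cheapest edge leaving the tree is n8-n9 (4); add n8.
Step 4: cheapest edge leaving the tree is n3-n7 (9); add n7.
MST edges: n1-n3, n3-n9, n8-n9, n3-n7; total weight 7+4+4+9 = 24.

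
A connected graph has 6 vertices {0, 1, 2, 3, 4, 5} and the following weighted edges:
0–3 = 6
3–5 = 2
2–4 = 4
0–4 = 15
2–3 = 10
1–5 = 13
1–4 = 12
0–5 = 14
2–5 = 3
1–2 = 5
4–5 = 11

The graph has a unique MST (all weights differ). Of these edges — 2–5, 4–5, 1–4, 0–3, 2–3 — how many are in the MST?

2

Kruskal: consider edges lightest-first.
3–5 (2): add — endpoints in different components.
2–5 (3): add — endpoints in different components.
2–4 (4): add — endpoints in different components.
1–2 (5): add — endpoints in different components.
0–3 (6): add — endpoints in different components.
MST edge set: {3–5, 2–5, 2–4, 1–2, 0–3}.
Of the listed edges, {2–5, 0–3} are in the MST → 2.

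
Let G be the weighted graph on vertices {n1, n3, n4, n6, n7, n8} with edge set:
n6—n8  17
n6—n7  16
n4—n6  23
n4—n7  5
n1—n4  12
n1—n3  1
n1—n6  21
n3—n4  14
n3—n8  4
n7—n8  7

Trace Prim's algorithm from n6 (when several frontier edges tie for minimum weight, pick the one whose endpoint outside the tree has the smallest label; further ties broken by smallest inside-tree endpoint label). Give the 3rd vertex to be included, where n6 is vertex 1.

Prim, starting at n6.
Step 1: cheapest edge leaving the tree is n6—n7 (16); add n7.
Step 2: cheapest edge leaving the tree is n4—n7 (5); add n4.
Step 3: cheapest edge leaving the tree is n7—n8 (7); add n8.
Step 4: cheapest edge leaving the tree is n3—n8 (4); add n3.
Step 5: cheapest edge leaving the tree is n1—n3 (1); add n1.
Vertex order: n6, n7, n4, n8, n3, n1. The 3rd vertex is n4.

n4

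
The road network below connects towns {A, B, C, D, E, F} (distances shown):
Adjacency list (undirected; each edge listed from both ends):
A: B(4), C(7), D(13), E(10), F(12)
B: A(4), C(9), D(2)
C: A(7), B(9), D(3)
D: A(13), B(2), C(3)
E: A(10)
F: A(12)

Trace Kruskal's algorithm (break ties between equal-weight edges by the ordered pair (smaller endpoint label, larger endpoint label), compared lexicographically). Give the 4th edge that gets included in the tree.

A-E

Sort edges by weight, then run Kruskal:
B–D (2): add. Components now {A} {B,D} {C} {E} {F}
C–D (3): add. Components now {A} {B,C,D} {E} {F}
A–B (4): add. Components now {A,B,C,D} {E} {F}
A–C (7): skip — A and C already connected.
B–C (9): skip — B and C already connected.
A–E (10): add. Components now {A,B,C,D,E} {F}
A–F (12): add. Components now {A,B,C,D,E,F}
The 4th edge added is A–E.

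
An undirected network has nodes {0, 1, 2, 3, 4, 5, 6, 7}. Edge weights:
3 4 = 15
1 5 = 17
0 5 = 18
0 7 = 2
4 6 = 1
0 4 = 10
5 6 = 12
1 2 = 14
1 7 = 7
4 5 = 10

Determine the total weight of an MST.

59

Sort edges by weight, then run Kruskal:
4 6 (1): add — endpoints in different components.
0 7 (2): add — endpoints in different components.
1 7 (7): add — endpoints in different components.
0 4 (10): add — endpoints in different components.
4 5 (10): add — endpoints in different components.
5 6 (12): skip — 5 and 6 already connected.
1 2 (14): add — endpoints in different components.
3 4 (15): add — endpoints in different components.
MST edges: 4 6, 0 7, 1 7, 0 4, 4 5, 1 2, 3 4; total weight 1+2+7+10+10+14+15 = 59.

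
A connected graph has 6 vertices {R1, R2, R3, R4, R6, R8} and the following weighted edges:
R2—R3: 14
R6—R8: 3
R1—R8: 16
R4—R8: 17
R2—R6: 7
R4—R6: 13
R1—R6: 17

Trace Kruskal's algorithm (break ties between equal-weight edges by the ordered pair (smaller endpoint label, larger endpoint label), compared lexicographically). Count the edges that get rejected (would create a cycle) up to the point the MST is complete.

Kruskal: consider edges lightest-first.
R6—R8 (3): add. Components now {R2} {R1} {R3} {R6,R8} {R4}
R2—R6 (7): add. Components now {R2,R6,R8} {R1} {R3} {R4}
R4—R6 (13): add. Components now {R2,R4,R6,R8} {R1} {R3}
R2—R3 (14): add. Components now {R2,R3,R4,R6,R8} {R1}
R1—R8 (16): add. Components now {R1,R2,R3,R4,R6,R8}
Edges rejected before the tree was complete: 0.

0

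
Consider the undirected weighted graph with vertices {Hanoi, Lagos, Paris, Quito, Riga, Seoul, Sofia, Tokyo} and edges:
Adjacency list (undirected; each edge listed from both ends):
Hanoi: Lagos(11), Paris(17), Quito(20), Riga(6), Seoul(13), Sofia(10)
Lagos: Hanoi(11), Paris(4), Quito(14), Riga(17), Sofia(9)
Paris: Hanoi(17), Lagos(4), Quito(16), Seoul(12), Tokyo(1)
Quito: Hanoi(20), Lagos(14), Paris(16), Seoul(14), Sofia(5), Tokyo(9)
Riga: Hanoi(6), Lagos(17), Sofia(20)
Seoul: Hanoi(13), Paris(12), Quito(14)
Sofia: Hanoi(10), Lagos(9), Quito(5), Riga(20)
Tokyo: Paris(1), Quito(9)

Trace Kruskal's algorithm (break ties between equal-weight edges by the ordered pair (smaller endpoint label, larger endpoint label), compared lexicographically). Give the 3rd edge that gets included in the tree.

Quito-Sofia

Kruskal: consider edges lightest-first.
Paris—Tokyo (1): add — endpoints in different components.
Lagos—Paris (4): add — endpoints in different components.
Quito—Sofia (5): add — endpoints in different components.
Hanoi—Riga (6): add — endpoints in different components.
Lagos—Sofia (9): add — endpoints in different components.
Quito—Tokyo (9): skip — Quito and Tokyo already connected.
Hanoi—Sofia (10): add — endpoints in different components.
Hanoi—Lagos (11): skip — Hanoi and Lagos already connected.
Paris—Seoul (12): add — endpoints in different components.
The 3rd edge added is Quito—Sofia.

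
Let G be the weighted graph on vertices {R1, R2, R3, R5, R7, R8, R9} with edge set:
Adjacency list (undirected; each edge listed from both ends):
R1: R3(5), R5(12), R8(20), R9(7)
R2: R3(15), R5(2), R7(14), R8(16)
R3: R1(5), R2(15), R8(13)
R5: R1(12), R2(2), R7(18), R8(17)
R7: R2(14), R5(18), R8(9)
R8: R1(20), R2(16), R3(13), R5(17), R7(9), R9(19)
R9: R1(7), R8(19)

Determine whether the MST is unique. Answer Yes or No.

Yes

Sort edges by weight, then run Kruskal:
R2–R5 (2): add — endpoints in different components.
R1–R3 (5): add — endpoints in different components.
R1–R9 (7): add — endpoints in different components.
R7–R8 (9): add — endpoints in different components.
R1–R5 (12): add — endpoints in different components.
R3–R8 (13): add — endpoints in different components.
Every non-tree edge has weight strictly greater than the heaviest edge on the tree path between its endpoints, so the MST is unique.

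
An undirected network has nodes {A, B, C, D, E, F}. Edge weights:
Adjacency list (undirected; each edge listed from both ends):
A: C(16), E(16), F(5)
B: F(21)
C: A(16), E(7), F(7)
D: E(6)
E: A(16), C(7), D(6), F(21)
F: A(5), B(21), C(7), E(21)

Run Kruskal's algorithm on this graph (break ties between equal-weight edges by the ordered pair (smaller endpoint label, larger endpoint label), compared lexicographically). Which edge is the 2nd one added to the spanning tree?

D-E

Kruskal: consider edges lightest-first.
A F (5): add — endpoints in different components.
D E (6): add — endpoints in different components.
C E (7): add — endpoints in different components.
C F (7): add — endpoints in different components.
A C (16): skip — A and C already connected.
A E (16): skip — A and E already connected.
B F (21): add — endpoints in different components.
The 2nd edge added is D E.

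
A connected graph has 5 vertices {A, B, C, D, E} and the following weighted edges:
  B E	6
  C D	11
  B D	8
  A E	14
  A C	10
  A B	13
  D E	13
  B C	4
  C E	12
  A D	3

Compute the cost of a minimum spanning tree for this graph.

Kruskal's algorithm — process edges by increasing weight (ties by edge label):
A D (3): add — endpoints in different components.
B C (4): add — endpoints in different components.
B E (6): add — endpoints in different components.
B D (8): add — endpoints in different components.
MST edges: A D, B C, B E, B D; total weight 3+4+6+8 = 21.

21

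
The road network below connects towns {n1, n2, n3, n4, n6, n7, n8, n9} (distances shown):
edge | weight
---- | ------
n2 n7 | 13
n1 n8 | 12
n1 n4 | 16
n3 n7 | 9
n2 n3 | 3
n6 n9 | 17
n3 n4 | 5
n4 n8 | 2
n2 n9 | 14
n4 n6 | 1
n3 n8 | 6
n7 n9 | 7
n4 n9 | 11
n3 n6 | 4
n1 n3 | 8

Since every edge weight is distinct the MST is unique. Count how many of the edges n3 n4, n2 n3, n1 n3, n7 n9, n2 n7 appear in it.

3

Kruskal: consider edges lightest-first.
n4 n6 (1): add — endpoints in different components.
n4 n8 (2): add — endpoints in different components.
n2 n3 (3): add — endpoints in different components.
n3 n6 (4): add — endpoints in different components.
n3 n4 (5): skip — n3 and n4 already connected.
n3 n8 (6): skip — n8 and n3 already connected.
n7 n9 (7): add — endpoints in different components.
n1 n3 (8): add — endpoints in different components.
n3 n7 (9): add — endpoints in different components.
MST edge set: {n4 n6, n4 n8, n2 n3, n3 n6, n7 n9, n1 n3, n3 n7}.
Of the listed edges, {n2 n3, n1 n3, n7 n9} are in the MST → 3.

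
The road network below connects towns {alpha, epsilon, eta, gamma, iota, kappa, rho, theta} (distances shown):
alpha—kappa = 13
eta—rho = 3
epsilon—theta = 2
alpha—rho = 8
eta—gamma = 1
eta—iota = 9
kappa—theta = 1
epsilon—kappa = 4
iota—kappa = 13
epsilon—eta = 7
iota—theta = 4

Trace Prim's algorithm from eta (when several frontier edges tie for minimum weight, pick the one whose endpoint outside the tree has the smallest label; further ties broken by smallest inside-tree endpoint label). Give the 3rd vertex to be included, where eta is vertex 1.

rho

Prim's algorithm from eta:
Step 1: cheapest edge leaving the tree is eta—gamma (1); add gamma.
Step 2: cheapest edge leaving the tree is eta—rho (3); add rho.
Step 3: cheapest edge leaving the tree is epsilon—eta (7); add epsilon.
Step 4: cheapest edge leaving the tree is epsilon—theta (2); add theta.
Step 5: cheapest edge leaving the tree is kappa—theta (1); add kappa.
Step 6: cheapest edge leaving the tree is iota—theta (4); add iota.
Step 7: cheapest edge leaving the tree is alpha—rho (8); add alpha.
Vertex order: eta, gamma, rho, epsilon, theta, kappa, iota, alpha. The 3rd vertex is rho.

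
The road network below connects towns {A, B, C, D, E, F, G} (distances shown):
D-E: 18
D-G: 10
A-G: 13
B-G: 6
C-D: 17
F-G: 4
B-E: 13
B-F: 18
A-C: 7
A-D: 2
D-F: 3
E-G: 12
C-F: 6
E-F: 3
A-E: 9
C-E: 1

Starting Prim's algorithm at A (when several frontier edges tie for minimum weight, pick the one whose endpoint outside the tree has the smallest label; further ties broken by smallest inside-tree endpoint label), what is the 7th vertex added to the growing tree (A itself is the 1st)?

B

Prim, starting at A.
Step 1: cheapest edge leaving the tree is A-D (2); add D.
Step 2: cheapest edge leaving the tree is D-F (3); add F.
Step 3: cheapest edge leaving the tree is E-F (3); add E.
Step 4: cheapest edge leaving the tree is C-E (1); add C.
Step 5: cheapest edge leaving the tree is F-G (4); add G.
Step 6: cheapest edge leaving the tree is B-G (6); add B.
Vertex order: A, D, F, E, C, G, B. The 7th vertex is B.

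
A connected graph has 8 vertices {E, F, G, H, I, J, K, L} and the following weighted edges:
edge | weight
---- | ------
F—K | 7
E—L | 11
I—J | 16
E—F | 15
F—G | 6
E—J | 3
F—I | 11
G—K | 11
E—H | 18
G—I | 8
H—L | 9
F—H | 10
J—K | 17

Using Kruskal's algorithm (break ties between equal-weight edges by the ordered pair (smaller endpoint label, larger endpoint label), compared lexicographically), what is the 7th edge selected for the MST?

E-L

Kruskal's algorithm — process edges by increasing weight (ties by edge label):
E—J (3): add — endpoints in different components.
F—G (6): add — endpoints in different components.
F—K (7): add — endpoints in different components.
G—I (8): add — endpoints in different components.
H—L (9): add — endpoints in different components.
F—H (10): add — endpoints in different components.
E—L (11): add — endpoints in different components.
The 7th edge added is E—L.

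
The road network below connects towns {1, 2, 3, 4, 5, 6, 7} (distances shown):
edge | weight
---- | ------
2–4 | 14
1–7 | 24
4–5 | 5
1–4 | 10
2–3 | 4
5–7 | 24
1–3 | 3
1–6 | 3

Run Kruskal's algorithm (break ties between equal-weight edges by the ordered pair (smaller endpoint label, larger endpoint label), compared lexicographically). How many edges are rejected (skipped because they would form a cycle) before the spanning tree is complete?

Kruskal's algorithm — process edges by increasing weight (ties by edge label):
1–3 (3): add. Components now {1,3} {2} {4} {5} {6} {7}
1–6 (3): add. Components now {1,3,6} {2} {4} {5} {7}
2–3 (4): add. Components now {1,2,3,6} {4} {5} {7}
4–5 (5): add. Components now {1,2,3,6} {4,5} {7}
1–4 (10): add. Components now {1,2,3,4,5,6} {7}
2–4 (14): skip — 2 and 4 already connected.
1–7 (24): add. Components now {1,2,3,4,5,6,7}
Edges rejected before the tree was complete: 1.

1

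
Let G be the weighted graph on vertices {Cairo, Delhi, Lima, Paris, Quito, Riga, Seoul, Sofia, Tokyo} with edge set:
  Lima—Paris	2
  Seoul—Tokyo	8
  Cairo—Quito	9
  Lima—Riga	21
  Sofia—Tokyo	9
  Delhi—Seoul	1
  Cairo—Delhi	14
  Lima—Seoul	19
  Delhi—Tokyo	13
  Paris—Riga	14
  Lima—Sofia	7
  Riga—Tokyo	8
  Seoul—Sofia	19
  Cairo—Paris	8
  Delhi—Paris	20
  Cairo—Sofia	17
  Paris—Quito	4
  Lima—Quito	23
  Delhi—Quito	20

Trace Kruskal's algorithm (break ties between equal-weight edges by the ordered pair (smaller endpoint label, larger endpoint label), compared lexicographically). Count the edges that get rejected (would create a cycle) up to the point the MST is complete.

Kruskal's algorithm — process edges by increasing weight (ties by edge label):
Delhi—Seoul (1): add — endpoints in different components.
Lima—Paris (2): add — endpoints in different components.
Paris—Quito (4): add — endpoints in different components.
Lima—Sofia (7): add — endpoints in different components.
Cairo—Paris (8): add — endpoints in different components.
Riga—Tokyo (8): add — endpoints in different components.
Seoul—Tokyo (8): add — endpoints in different components.
Cairo—Quito (9): skip — Cairo and Quito already connected.
Sofia—Tokyo (9): add — endpoints in different components.
Edges rejected before the tree was complete: 1.

1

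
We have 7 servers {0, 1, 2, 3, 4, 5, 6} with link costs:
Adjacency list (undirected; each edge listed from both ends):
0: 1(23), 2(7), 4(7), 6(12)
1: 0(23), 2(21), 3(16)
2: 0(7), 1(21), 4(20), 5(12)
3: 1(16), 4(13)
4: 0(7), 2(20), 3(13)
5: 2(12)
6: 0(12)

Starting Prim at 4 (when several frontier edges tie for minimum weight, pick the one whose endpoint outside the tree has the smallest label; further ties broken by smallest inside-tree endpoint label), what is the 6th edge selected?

Prim, starting at 4.
Step 1: frontier [0–4 7, 3–4 13, 2–4 20] → take 0–4 (7); add 0.
Step 2: frontier [0–2 7, 0–6 12, 0–1 23, 3–4 13, 2–4 20] → take 0–2 (7); add 2.
Step 3: frontier [0–6 12, 0–1 23, 2–5 12, 1–2 21, 3–4 13] → take 2–5 (12); add 5.
Step 4: frontier [0–6 12, 0–1 23, 1–2 21, 3–4 13] → take 0–6 (12); add 6.
Step 5: frontier [0–1 23, 1–2 21, 3–4 13] → take 3–4 (13); add 3.
Step 6: frontier [0–1 23, 1–2 21, 1–3 16] → take 1–3 (16); add 1.
The 6th edge added is 1–3.

1-3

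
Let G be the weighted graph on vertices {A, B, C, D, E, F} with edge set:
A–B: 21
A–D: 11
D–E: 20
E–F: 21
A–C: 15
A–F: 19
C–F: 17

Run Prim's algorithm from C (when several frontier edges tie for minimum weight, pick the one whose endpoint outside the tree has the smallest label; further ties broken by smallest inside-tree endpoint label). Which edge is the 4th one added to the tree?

Prim, starting at C.
Step 1: frontier [A–C 15, C–F 17] → take A–C (15); add A.
Step 2: frontier [A–D 11, A–F 19, A–B 21, C–F 17] → take A–D (11); add D.
Step 3: frontier [A–F 19, A–B 21, C–F 17, D–E 20] → take C–F (17); add F.
Step 4: frontier [A–B 21, D–E 20, E–F 21] → take D–E (20); add E.
Step 5: frontier [A–B 21] → take A–B (21); add B.
The 4th edge added is D–E.

D-E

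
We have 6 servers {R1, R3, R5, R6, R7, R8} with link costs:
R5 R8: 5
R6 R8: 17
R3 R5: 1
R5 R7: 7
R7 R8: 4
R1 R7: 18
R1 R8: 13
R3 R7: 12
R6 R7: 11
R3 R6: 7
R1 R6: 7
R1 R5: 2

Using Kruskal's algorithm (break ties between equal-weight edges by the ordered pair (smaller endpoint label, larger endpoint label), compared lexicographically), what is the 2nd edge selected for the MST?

Sort edges by weight, then run Kruskal:
R3 R5 (1): add — endpoints in different components.
R1 R5 (2): add — endpoints in different components.
R7 R8 (4): add — endpoints in different components.
R5 R8 (5): add — endpoints in different components.
R1 R6 (7): add — endpoints in different components.
The 2nd edge added is R1 R5.

R1-R5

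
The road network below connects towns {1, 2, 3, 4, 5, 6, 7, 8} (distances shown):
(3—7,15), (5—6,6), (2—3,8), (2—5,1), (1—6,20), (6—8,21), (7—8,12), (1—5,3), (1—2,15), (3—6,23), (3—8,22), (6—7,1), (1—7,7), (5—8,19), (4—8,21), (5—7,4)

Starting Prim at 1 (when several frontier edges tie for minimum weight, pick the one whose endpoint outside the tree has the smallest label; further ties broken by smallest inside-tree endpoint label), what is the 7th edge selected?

4-8

Grow the tree from 1 using Prim:
Step 1: cheapest edge leaving the tree is 1—5 (3); add 5.
Step 2: cheapest edge leaving the tree is 2—5 (1); add 2.
Step 3: cheapest edge leaving the tree is 5—7 (4); add 7.
Step 4: cheapest edge leaving the tree is 6—7 (1); add 6.
Step 5: cheapest edge leaving the tree is 2—3 (8); add 3.
Step 6: cheapest edge leaving the tree is 7—8 (12); add 8.
Step 7: cheapest edge leaving the tree is 4—8 (21); add 4.
The 7th edge added is 4—8.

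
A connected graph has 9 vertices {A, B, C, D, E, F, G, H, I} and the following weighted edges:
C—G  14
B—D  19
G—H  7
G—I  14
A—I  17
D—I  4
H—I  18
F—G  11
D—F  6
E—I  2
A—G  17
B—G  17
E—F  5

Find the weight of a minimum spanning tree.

Grow the tree from I using Prim:
Step 1: cheapest edge leaving the tree is E—I (2); add E.
Step 2: cheapest edge leaving the tree is D—I (4); add D.
Step 3: cheapest edge leaving the tree is E—F (5); add F.
Step 4: cheapest edge leaving the tree is F—G (11); add G.
Step 5: cheapest edge leaving the tree is G—H (7); add H.
Step 6: cheapest edge leaving the tree is C—G (14); add C.
Step 7: cheapest edge leaving the tree is A—G (17); add A.
Step 8: cheapest edge leaving the tree is B—G (17); add B.
MST edges: E—I, D—I, E—F, F—G, G—H, C—G, A—G, B—G; total weight 2+4+5+11+7+14+17+17 = 77.

77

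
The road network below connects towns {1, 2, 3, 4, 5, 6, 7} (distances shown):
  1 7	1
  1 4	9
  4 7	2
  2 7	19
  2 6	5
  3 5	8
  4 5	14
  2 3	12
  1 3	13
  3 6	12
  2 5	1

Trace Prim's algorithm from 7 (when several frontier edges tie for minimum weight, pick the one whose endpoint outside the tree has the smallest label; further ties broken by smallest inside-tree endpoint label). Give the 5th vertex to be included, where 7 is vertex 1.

Prim's algorithm from 7:
Step 1: frontier [1 7 1, 4 7 2, 2 7 19] → take 1 7 (1); add 1.
Step 2: frontier [1 4 9, 1 3 13, 4 7 2, 2 7 19] → take 4 7 (2); add 4.
Step 3: frontier [1 3 13, 4 5 14, 2 7 19] → take 1 3 (13); add 3.
Step 4: frontier [3 5 8, 2 3 12, 3 6 12, 4 5 14, 2 7 19] → take 3 5 (8); add 5.
Step 5: frontier [2 3 12, 3 6 12, 2 5 1, 2 7 19] → take 2 5 (1); add 2.
Step 6: frontier [2 6 5, 3 6 12] → take 2 6 (5); add 6.
Vertex order: 7, 1, 4, 3, 5, 2, 6. The 5th vertex is 5.

5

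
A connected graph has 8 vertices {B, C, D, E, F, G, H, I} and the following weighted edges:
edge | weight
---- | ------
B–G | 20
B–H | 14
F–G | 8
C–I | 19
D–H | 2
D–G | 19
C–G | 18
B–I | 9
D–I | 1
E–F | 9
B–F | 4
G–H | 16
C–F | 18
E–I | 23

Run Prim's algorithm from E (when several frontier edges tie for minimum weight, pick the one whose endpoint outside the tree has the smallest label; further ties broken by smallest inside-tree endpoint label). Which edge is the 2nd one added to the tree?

Prim's algorithm from E:
Step 1: cheapest edge leaving the tree is E–F (9); add F.
Step 2: cheapest edge leaving the tree is B–F (4); add B.
Step 3: cheapest edge leaving the tree is F–G (8); add G.
Step 4: cheapest edge leaving the tree is B–I (9); add I.
Step 5: cheapest edge leaving the tree is D–I (1); add D.
Step 6: cheapest edge leaving the tree is D–H (2); add H.
Step 7: cheapest edge leaving the tree is C–F (18); add C.
The 2nd edge added is B–F.

B-F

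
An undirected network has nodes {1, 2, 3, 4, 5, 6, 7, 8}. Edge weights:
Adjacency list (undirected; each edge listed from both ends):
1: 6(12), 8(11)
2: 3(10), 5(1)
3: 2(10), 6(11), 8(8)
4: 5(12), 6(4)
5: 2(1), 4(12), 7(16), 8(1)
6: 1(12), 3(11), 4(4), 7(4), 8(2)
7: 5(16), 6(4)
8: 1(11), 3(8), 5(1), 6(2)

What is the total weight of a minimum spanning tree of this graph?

31

Sort edges by weight, then run Kruskal:
2—5 (1): add — endpoints in different components.
5—8 (1): add — endpoints in different components.
6—8 (2): add — endpoints in different components.
4—6 (4): add — endpoints in different components.
6—7 (4): add — endpoints in different components.
3—8 (8): add — endpoints in different components.
2—3 (10): skip — 2 and 3 already connected.
1—8 (11): add — endpoints in different components.
MST edges: 2—5, 5—8, 6—8, 4—6, 6—7, 3—8, 1—8; total weight 1+1+2+4+4+8+11 = 31.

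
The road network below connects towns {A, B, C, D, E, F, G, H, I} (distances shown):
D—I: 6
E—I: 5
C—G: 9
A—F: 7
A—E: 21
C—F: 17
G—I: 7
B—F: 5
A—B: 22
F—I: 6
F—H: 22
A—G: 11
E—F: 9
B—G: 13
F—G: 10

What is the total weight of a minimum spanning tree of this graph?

Kruskal's algorithm — process edges by increasing weight (ties by edge label):
B—F (5): add — endpoints in different components.
E—I (5): add — endpoints in different components.
D—I (6): add — endpoints in different components.
F—I (6): add — endpoints in different components.
A—F (7): add — endpoints in different components.
G—I (7): add — endpoints in different components.
C—G (9): add — endpoints in different components.
E—F (9): skip — E and F already connected.
F—G (10): skip — F and G already connected.
A—G (11): skip — A and G already connected.
B—G (13): skip — B and G already connected.
C—F (17): skip — C and F already connected.
A—E (21): skip — A and E already connected.
A—B (22): skip — A and B already connected.
F—H (22): add — endpoints in different components.
MST edges: B—F, E—I, D—I, F—I, A—F, G—I, C—G, F—H; total weight 5+5+6+6+7+7+9+22 = 67.

67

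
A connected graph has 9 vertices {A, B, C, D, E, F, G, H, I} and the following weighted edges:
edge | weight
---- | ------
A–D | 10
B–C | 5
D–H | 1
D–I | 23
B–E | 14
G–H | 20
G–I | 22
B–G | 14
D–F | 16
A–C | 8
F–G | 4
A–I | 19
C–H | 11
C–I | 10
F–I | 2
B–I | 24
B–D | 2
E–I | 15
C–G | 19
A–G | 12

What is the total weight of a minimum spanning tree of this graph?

46

Prim's algorithm from C:
Step 1: cheapest edge leaving the tree is B–C (5); add B.
Step 2: cheapest edge leaving the tree is B–D (2); add D.
Step 3: cheapest edge leaving the tree is D–H (1); add H.
Step 4: cheapest edge leaving the tree is A–C (8); add A.
Step 5: cheapest edge leaving the tree is C–I (10); add I.
Step 6: cheapest edge leaving the tree is F–I (2); add F.
Step 7: cheapest edge leaving the tree is F–G (4); add G.
Step 8: cheapest edge leaving the tree is B–E (14); add E.
MST edges: B–C, B–D, D–H, A–C, C–I, F–I, F–G, B–E; total weight 5+2+1+8+10+2+4+14 = 46.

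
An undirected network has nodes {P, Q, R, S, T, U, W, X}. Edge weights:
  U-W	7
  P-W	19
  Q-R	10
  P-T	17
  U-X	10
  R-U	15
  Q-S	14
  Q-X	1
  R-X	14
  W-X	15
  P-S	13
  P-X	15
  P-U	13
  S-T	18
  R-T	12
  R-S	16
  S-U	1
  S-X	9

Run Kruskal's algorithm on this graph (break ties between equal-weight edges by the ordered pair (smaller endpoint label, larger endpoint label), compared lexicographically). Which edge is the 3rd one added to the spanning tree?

Sort edges by weight, then run Kruskal:
Q-X (1): add — endpoints in different components.
S-U (1): add — endpoints in different components.
U-W (7): add — endpoints in different components.
S-X (9): add — endpoints in different components.
Q-R (10): add — endpoints in different components.
U-X (10): skip — X and U already connected.
R-T (12): add — endpoints in different components.
P-S (13): add — endpoints in different components.
The 3rd edge added is U-W.

U-W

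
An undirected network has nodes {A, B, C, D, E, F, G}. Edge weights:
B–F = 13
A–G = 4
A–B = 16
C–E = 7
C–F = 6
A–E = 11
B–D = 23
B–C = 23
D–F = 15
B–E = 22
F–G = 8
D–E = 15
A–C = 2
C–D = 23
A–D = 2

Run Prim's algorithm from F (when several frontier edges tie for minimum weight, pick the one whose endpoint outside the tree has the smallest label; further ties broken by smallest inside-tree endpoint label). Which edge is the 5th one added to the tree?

C-E

Prim's algorithm from F:
Step 1: cheapest edge leaving the tree is C–F (6); add C.
Step 2: cheapest edge leaving the tree is A–C (2); add A.
Step 3: cheapest edge leaving the tree is A–D (2); add D.
Step 4: cheapest edge leaving the tree is A–G (4); add G.
Step 5: cheapest edge leaving the tree is C–E (7); add E.
Step 6: cheapest edge leaving the tree is B–F (13); add B.
The 5th edge added is C–E.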